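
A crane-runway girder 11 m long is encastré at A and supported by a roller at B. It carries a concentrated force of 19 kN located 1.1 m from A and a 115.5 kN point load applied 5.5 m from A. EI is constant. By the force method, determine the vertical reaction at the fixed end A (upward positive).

R_A = 98.13 kN

Remove the prop at B; the released (primary) structure is a cantilever built in at A.
Primary-structure tip deflection at B by superposition:
  point load 19 at a = 1.1: Pa²(3L − a)/(6EI) = 122.2/EI
  point load 115.5 at a = 5.5: Pa²(3L − a)/(6EI) = 16014/EI
  δ_0 = 16136/EI
Tip deflection under a unit load at B: L³/(3EI) = 443.7/EI.
The prop prevents deflection at B: R_B = δ_0/δ_{BB} = 16136/443.7 = 36.37 kN.
Vertical equilibrium: R_A = ΣP − R_B = 134.5 − 36.37 = 98.13 kN.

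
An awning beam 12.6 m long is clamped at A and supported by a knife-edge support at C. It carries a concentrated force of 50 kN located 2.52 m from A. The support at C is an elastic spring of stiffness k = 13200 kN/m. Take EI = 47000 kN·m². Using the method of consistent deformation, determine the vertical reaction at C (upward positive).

Choose R_C as the redundant. The primary structure is the cantilever fixed at A.
Primary-structure tip deflection at C by superposition:
  point load 50 at a = 2.52: Pa²(3L − a)/(6EI) = 1867/EI
Flexibility coefficient — unit upward force at C: δ_{CC} = L³/(3EI) = 666.8/EI.
With EI = 47000 kN·m²: δ_0 = 0.039724 m and δ_{CC} = 0.014187 m/kN.
Compatibility — the spring shortens by R_C/k under the reaction it provides: δ_0 − R_C·δ_{CC} = R_C/k. With 1/k = 0.000076 m/kN, R_C = δ_0 / (δ_{CC} + 1/k) = 0.039724 / (0.014187 + 0.000076) = 2.785 kN.

R_C = 2.785 kN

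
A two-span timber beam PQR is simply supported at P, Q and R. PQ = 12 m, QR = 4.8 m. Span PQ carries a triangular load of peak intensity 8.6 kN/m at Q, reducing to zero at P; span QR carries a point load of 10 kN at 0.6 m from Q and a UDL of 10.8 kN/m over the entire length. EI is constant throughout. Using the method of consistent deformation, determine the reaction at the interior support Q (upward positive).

Take M_Q as the redundant. Released structure: two simple spans PQ and QR with a hinge at Q.
End slopes at the hinge Q, treating each span as simply supported:
  span PQ: triangular load, peak 8.6: w₀L³/(45EI) = 330.2/EI
  span QR: point load 10 at a = 0.6: Pab(L + b)/(6LEI) = 7.875/EI
  span QR: UDL 10.8: wL³/(24EI) = 49.77/EI
  relative rotation θ_0 = (330.2 + 57.64)/EI = 387.9/EI
A unit hogging moment at Q produces rotation L₁/(3EI) + L₂/(3EI) = 5.6/EI.
Compatibility: M_Q·(L₁+L₂)/(3EI) = θ_0, giving M_Q = 69.26 kN·m (hogging).
Span PQ, ΣM about P with M_Q applied at Q: R_Q^{PQ}·12 = 412.8 + 69.26, so R_Q^{PQ} = 40.17 kN and R_P = 51.6 − 40.17 = 11.43 kN.
Span QR, ΣM about R: R_Q^{QR}·4.8 = 166.4 + 69.26, so R_Q^{QR} = 49.1 kN and R_R = 61.84 − 49.1 = 12.74 kN.
R_Q = 40.17 + 49.1 = 89.27 kN.

R_Q = 89.27 kN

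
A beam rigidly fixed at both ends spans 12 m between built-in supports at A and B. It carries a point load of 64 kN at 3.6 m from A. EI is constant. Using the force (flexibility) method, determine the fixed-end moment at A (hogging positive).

M_A = 112.9 kN·m

Take the two fixed-end moments M_A, M_B as redundants; the released structure is the simple span AB.
Simple-span end rotations at A and B under the given loads:
  at A: point load 64 at a = 3.6: Pab(L + b)/(6LEI) = 548.4/EI
  at B: point load 64 at a = 3.6: Pab(L + a)/(6LEI) = 419.3/EI
  θ_A0 = 548.4/EI,  θ_B0 = 419.3/EI
Flexibility coefficients: a unit moment at one end gives L/(3EI) there and L/(6EI) at the far end, so f₁₁ = f₂₂ = 4/EI and f₁₂ = f₂₁ = 2/EI.
Compatibility — zero rotation at each built-in end:
  4 M_A + 2 M_B = 548.4
  2 M_A + 4 M_B = 419.3
Solving the pair gives M_A = 112.9 kN·m and M_B = 48.38 kN·m (hogging).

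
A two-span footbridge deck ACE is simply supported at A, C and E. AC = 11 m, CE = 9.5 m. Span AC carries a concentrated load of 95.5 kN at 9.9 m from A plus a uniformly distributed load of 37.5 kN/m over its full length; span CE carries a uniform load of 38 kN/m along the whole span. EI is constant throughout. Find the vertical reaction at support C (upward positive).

Insert a hinge at C; M_C is the redundant, and each span becomes simply supported.
Discontinuity in slope at C on the released structure — sum the simple-span end rotations:
  span AC: point load 95.5 at a = 9.9: Pab(L + a)/(6LEI) = 329.3/EI
  span AC: UDL 37.5: wL³/(24EI) = 2080/EI
  span CE: UDL 38: wL³/(24EI) = 1358/EI
  relative rotation θ_0 = (2409 + 1358)/EI = 3767/EI
A unit hogging moment at C produces rotation L₁/(3EI) + L₂/(3EI) = 6.833/EI.
Slope continuity at C: θ_0 = M_C·6.833/EI, so M_C = 3767/6.833 = 551.2 kN·m (hogging).
Span AC, ΣM about A with M_C applied at C: R_C^{AC}·11 = 3214 + 551.2, so R_C^{AC} = 342.3 kN and R_A = 508 − 342.3 = 165.7 kN.
Span CE, ΣM about E: R_C^{CE}·9.5 = 1715 + 551.2, so R_C^{CE} = 238.5 kN and R_E = 361 − 238.5 = 122.5 kN.
R_C = 342.3 + 238.5 = 580.8 kN.

R_C = 580.8 kN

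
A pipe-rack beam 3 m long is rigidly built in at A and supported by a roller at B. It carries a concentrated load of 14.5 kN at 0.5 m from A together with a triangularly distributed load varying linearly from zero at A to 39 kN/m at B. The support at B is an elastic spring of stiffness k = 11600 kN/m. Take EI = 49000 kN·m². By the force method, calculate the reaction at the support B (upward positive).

R_B = 22.29 kN

Choose R_B as the redundant. The primary structure is the cantilever fixed at A.
Free-end deflection of the primary structure under the applied loading (downward +):
  point load 14.5 at a = 0.5: Pa²(3L − a)/(6EI) = 5.135/EI
  triangular load, peak 39 at the free end: 11w₀L⁴/(120EI) = 289.6/EI
  δ_0 = 294.7/EI
Tip deflection under a unit load at B: L³/(3EI) = 9/EI.
With EI = 49000 kN·m²: δ_0 = 0.006014 m and δ_{BB} = 0.000184 m/kN.
Compatibility — the spring shortens by R_B/k under the reaction it provides: δ_0 − R_B·δ_{BB} = R_B/k. With 1/k = 0.000086 m/kN, R_B = δ_0 / (δ_{BB} + 1/k) = 0.006014 / (0.000184 + 0.000086) = 22.29 kN.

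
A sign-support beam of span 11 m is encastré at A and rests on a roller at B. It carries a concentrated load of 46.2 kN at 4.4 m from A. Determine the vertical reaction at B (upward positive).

R_B = 9.61 kN

Choose R_B as the redundant. The primary structure is the cantilever fixed at A.
Primary-structure tip deflection at B by superposition:
  point load 46.2 at a = 4.4: Pa²(3L − a)/(6EI) = 4263/EI
Tip deflection under a unit load at B: L³/(3EI) = 443.7/EI.
The prop prevents deflection at B: R_B = δ_0/δ_{BB} = 4263/443.7 = 9.61 kN.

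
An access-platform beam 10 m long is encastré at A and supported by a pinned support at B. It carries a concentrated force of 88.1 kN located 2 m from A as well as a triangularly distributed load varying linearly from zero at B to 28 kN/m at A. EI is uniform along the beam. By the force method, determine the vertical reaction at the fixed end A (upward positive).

R_A = 195.2 kN

Choose R_B as the redundant. The primary structure is the cantilever fixed at A.
Free-end deflection of the primary structure under the applied loading (downward +):
  point load 88.1 at a = 2: Pa²(3L − a)/(6EI) = 1645/EI
  triangular load, peak 28 at the fixed end: w₀L⁴/(30EI) = 9333/EI
  δ_0 = 10978/EI
Tip deflection under a unit load at B: L³/(3EI) = 333.3/EI.
The prop prevents deflection at B: R_B = δ_0/δ_{BB} = 10978/333.3 = 32.93 kN.
Vertical equilibrium: R_A = ΣP − R_B = 228.1 − 32.93 = 195.2 kN.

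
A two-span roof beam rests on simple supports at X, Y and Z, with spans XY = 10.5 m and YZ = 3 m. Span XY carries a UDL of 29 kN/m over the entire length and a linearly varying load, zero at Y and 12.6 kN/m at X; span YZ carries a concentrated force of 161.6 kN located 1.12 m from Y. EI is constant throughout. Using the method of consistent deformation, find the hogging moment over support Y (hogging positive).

Take M_Y as the redundant. Released structure: two simple spans XY and YZ with a hinge at Y.
End slopes at the hinge Y, treating each span as simply supported:
  span XY: UDL 29: wL³/(24EI) = 1399/EI
  span XY: triangular load, peak 12.6: 7w₀L³/(360EI) = 283.6/EI
  span YZ: point load 161.6 at a = 1.12: Pab(L + b)/(6LEI) = 92.25/EI
  relative rotation θ_0 = (1682 + 92.25)/EI = 1775/EI
A unit hogging moment at Y produces rotation L₁/(3EI) + L₂/(3EI) = 4.5/EI.
Slope continuity at Y: θ_0 = M_Y·4.5/EI, so M_Y = 1775/4.5 = 394.4 kN·m (hogging).

M_Y = 394.4 kN·m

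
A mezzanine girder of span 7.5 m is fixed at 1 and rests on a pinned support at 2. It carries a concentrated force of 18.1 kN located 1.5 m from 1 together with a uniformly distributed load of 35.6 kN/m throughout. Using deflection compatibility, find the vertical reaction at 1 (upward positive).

Release the roller at 2. Primary structure: cantilever fixed at 1.
Free-end deflection of the primary structure under the applied loading (downward +):
  point load 18.1 at a = 1.5: Pa²(3L − a)/(6EI) = 142.5/EI
  UDL 35.6: wL⁴/(8EI) = 14080/EI
  δ_0 = 14223/EI
Tip deflection under a unit load at 2: L³/(3EI) = 140.6/EI.
The prop prevents deflection at 2: R_2 = δ_0/δ_{22} = 14223/140.6 = 101.1 kN.
Vertical equilibrium: R_1 = ΣP − R_2 = 285.1 − 101.1 = 184 kN.

R_1 = 184 kN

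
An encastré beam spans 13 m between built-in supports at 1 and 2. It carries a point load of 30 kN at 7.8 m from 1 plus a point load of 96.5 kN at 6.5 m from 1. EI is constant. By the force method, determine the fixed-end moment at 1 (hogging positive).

M_1 = 194.3 kN·m

Take the two fixed-end moments M_1, M_2 as redundants; the released structure is the simple span 12.
End rotations of the released simple span under the applied load (×1/EI):
  at 1: point load 30 at a = 7.8: Pab(L + b)/(6LEI) = 283.9/EI
  at 2: point load 30 at a = 7.8: Pab(L + a)/(6LEI) = 324.5/EI
  at 1: point load 96.5 at a = 6.5: Pab(L + b)/(6LEI) = 1019/EI
  at 2: point load 96.5 at a = 6.5: Pab(L + a)/(6LEI) = 1019/EI
  θ_10 = 1303/EI,  θ_20 = 1344/EI
Flexibility coefficients: a unit moment at one end gives L/(3EI) there and L/(6EI) at the far end, so f₁₁ = f₂₂ = 4.333/EI and f₁₂ = f₂₁ = 2.167/EI.
Compatibility — zero rotation at each built-in end:
  4.333 M_1 + 2.167 M_2 = 1303
  2.167 M_1 + 4.333 M_2 = 1344
Solving the pair gives M_1 = 194.3 kN·m and M_2 = 213 kN·m (hogging).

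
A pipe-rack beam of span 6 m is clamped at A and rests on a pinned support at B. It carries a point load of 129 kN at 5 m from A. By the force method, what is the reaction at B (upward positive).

R_B = 97.05 kN

Choose R_B as the redundant. The primary structure is the cantilever fixed at A.
Deflection at B on the released cantilever, summing each load's contribution:
  point load 129 at a = 5: Pa²(3L − a)/(6EI) = 6988/EI
Flexibility coefficient — unit upward force at B: δ_{BB} = L³/(3EI) = 72/EI.
Compatibility at B: δ_0 − R_B·δ_{BB} = 0, so R_B = 6988/72 = 97.05 kN.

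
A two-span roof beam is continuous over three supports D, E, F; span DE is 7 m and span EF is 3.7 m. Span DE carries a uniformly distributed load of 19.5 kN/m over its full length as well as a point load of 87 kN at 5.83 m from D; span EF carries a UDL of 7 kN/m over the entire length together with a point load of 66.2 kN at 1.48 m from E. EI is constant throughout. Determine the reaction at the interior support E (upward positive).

Take M_E as the redundant. Released structure: two simple spans DE and EF with a hinge at E.
Discontinuity in slope at E on the released structure — sum the simple-span end rotations:
  span DE: UDL 19.5: wL³/(24EI) = 278.7/EI
  span DE: point load 87 at a = 5.83: Pab(L + a)/(6LEI) = 181.3/EI
  span EF: UDL 7: wL³/(24EI) = 14.77/EI
  span EF: point load 66.2 at a = 1.48: Pab(L + b)/(6LEI) = 58/EI
  relative rotation θ_0 = (460 + 72.78)/EI = 532.7/EI
A unit hogging moment at E produces rotation L₁/(3EI) + L₂/(3EI) = 3.567/EI.
Slope continuity at E: θ_0 = M_E·3.567/EI, so M_E = 532.7/3.567 = 149.4 kN·m (hogging).
Span DE, ΣM about D with M_E applied at E: R_E^{DE}·7 = 985 + 149.4, so R_E^{DE} = 162 kN and R_D = 223.5 − 162 = 61.45 kN.
Span EF, ΣM about F: R_E^{EF}·3.7 = 194.9 + 149.4, so R_E^{EF} = 93.04 kN and R_F = 92.1 − 93.04 = -0.9396 kN.
R_E = 162 + 93.04 = 255.1 kN.

R_E = 255.1 kN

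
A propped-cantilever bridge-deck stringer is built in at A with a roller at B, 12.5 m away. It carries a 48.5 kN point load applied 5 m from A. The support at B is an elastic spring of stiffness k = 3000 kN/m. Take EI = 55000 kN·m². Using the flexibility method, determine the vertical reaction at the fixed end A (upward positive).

Take the reaction at B as the redundant and release it; the primary structure is a cantilever fixed at A.
Free-end deflection of the primary structure under the applied loading (downward +):
  point load 48.5 at a = 5: Pa²(3L − a)/(6EI) = 6568/EI
Flexibility coefficient — unit upward force at B: δ_{BB} = L³/(3EI) = 651/EI.
With EI = 55000 kN·m²: δ_0 = 0.11941 m and δ_{BB} = 0.011837 m/kN.
Compatibility — the spring shortens by R_B/k under the reaction it provides: δ_0 − R_B·δ_{BB} = R_B/k. With 1/k = 0.000333 m/kN, R_B = δ_0 / (δ_{BB} + 1/k) = 0.11941 / (0.011837 + 0.000333) = 9.812 kN.
Vertical equilibrium: R_A = ΣP − R_B = 48.5 − 9.812 = 38.69 kN.

R_A = 38.69 kN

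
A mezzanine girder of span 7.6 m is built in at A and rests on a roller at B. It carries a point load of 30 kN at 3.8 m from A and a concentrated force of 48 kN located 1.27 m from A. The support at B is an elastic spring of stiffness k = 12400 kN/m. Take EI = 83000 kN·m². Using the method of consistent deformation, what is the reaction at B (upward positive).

R_B = 10.78 kN

Release the roller at B. Primary structure: cantilever fixed at A.
Primary-structure tip deflection at B by superposition:
  point load 30 at a = 3.8: Pa²(3L − a)/(6EI) = 1372/EI
  point load 48 at a = 1.27: Pa²(3L − a)/(6EI) = 277.8/EI
  δ_0 = 1650/EI
Tip deflection under a unit load at B: L³/(3EI) = 146.3/EI.
With EI = 83000 kN·m²: δ_0 = 0.019875 m and δ_{BB} = 0.001763 m/kN.
Compatibility — the spring shortens by R_B/k under the reaction it provides: δ_0 − R_B·δ_{BB} = R_B/k. With 1/k = 0.000081 m/kN, R_B = δ_0 / (δ_{BB} + 1/k) = 0.019875 / (0.001763 + 0.000081) = 10.78 kN.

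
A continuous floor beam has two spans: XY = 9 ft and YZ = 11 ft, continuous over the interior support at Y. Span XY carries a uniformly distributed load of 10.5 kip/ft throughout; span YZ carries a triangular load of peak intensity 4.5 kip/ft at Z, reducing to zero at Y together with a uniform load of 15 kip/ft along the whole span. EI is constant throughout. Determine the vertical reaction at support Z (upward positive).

R_Z = 81.72 kip

Release continuity at Y by inserting a hinge; the redundant is the internal moment M_Y. The primary structure is two simply-supported spans XY and YZ.
Discontinuity in slope at Y on the released structure — sum the simple-span end rotations:
  span XY: UDL 10.5: wL³/(24EI) = 318.9/EI
  span YZ: triangular load, peak 4.5: 7w₀L³/(360EI) = 116.5/EI
  span YZ: UDL 15: wL³/(24EI) = 831.9/EI
  relative rotation θ_0 = (318.9 + 948.3)/EI = 1267/EI
A unit hogging moment at Y produces rotation L₁/(3EI) + L₂/(3EI) = 6.667/EI.
Slope continuity at Y: θ_0 = M_Y·6.667/EI, so M_Y = 1267/6.667 = 190.1 kip·ft (hogging).
Span YZ, ΣM about Z: R_Y^{YZ}·11 = 998.2 + 190.1, so R_Y^{YZ} = 108 kip and R_Z = 189.8 − 108 = 81.72 kip.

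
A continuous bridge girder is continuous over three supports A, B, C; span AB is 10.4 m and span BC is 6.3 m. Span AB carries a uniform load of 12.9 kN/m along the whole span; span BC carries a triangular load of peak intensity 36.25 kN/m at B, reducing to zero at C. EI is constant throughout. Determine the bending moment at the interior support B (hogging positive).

M_B = 144.8 kN·m

Insert a hinge at B; M_B is the redundant, and each span becomes simply supported.
End slopes at the hinge B, treating each span as simply supported:
  span AB: UDL 12.9: wL³/(24EI) = 604.6/EI
  span BC: triangular load, peak 36.25: w₀L³/(45EI) = 201.4/EI
  relative rotation θ_0 = (604.6 + 201.4)/EI = 806/EI
A unit hogging moment at B produces rotation L₁/(3EI) + L₂/(3EI) = 5.567/EI.
Compatibility: M_B·(L₁+L₂)/(3EI) = θ_0, giving M_B = 144.8 kN·m (hogging).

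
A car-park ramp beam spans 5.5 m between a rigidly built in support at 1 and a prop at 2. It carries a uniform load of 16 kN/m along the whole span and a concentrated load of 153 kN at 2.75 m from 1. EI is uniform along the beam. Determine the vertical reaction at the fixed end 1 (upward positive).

R_1 = 160.2 kN

Take the reaction at 2 as the redundant and release it; the primary structure is a cantilever fixed at 1.
Primary-structure tip deflection at 2 by superposition:
  UDL 16: wL⁴/(8EI) = 1830/EI
  point load 153 at a = 2.75: Pa²(3L − a)/(6EI) = 2652/EI
  δ_0 = 4482/EI
Flexibility coefficient — unit upward force at 2: δ_{22} = L³/(3EI) = 55.46/EI.
Compatibility at 2: δ_0 − R_2·δ_{22} = 0, so R_2 = 4482/55.46 = 80.81 kN.
Vertical equilibrium: R_1 = ΣP − R_2 = 241 − 80.81 = 160.2 kN.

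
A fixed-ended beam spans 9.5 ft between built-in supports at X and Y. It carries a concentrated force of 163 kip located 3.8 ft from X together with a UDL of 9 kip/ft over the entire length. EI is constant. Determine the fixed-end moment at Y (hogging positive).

Release both end moments; the primary structure is a simply-supported span XY with redundants M_X and M_Y.
On the primary (simply-supported) span, the end slopes from the loading are:
  at X: point load 163 at a = 3.8: Pab(L + b)/(6LEI) = 941.5/EI
  at Y: point load 163 at a = 3.8: Pab(L + a)/(6LEI) = 823.8/EI
  at X: UDL 9: wL³/(24EI) = 321.5/EI
  at Y: UDL 9: wL³/(24EI) = 321.5/EI
  θ_X0 = 1263/EI,  θ_Y0 = 1145/EI
Flexibility coefficients: a unit moment at one end gives L/(3EI) there and L/(6EI) at the far end, so f₁₁ = f₂₂ = 3.167/EI and f₁₂ = f₂₁ = 1.583/EI.
Compatibility — zero rotation at each built-in end:
  3.167 M_X + 1.583 M_Y = 1263
  1.583 M_X + 3.167 M_Y = 1145
Solving the pair gives M_X = 290.7 kip·ft and M_Y = 216.3 kip·ft (hogging).

M_Y = 216.3 kip·ft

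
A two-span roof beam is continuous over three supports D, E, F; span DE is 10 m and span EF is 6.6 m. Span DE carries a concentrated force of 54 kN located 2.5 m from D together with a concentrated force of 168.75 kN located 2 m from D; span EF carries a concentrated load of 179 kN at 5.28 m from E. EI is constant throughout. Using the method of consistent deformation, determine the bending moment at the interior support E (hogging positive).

Take M_E as the redundant. Released structure: two simple spans DE and EF with a hinge at E.
Rotations at E on the released spans (each span's end-slope, ×1/EI):
  span DE: point load 54 at a = 2.5: Pab(L + a)/(6LEI) = 210.9/EI
  span DE: point load 168.75 at a = 2: Pab(L + a)/(6LEI) = 540/EI
  span EF: point load 179 at a = 5.28: Pab(L + b)/(6LEI) = 249.5/EI
  relative rotation θ_0 = (750.9 + 249.5)/EI = 1000/EI
A unit hogging moment at E produces rotation L₁/(3EI) + L₂/(3EI) = 5.533/EI.
Slope continuity at E: θ_0 = M_E·5.533/EI, so M_E = 1000/5.533 = 180.8 kN·m (hogging).

M_E = 180.8 kN·m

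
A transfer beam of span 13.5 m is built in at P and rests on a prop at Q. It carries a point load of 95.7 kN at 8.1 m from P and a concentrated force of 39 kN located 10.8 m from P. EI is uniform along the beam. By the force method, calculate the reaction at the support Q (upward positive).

R_Q = 68.8 kN

Remove the prop at Q; the released (primary) structure is a cantilever built in at P.
Deflection at Q on the released cantilever, summing each load's contribution:
  point load 95.7 at a = 8.1: Pa²(3L − a)/(6EI) = 33906/EI
  point load 39 at a = 10.8: Pa²(3L − a)/(6EI) = 22517/EI
  δ_0 = 56423/EI
Tip deflection under a unit load at Q: L³/(3EI) = 820.1/EI.
The prop prevents deflection at Q: R_Q = δ_0/δ_{QQ} = 56423/820.1 = 68.8 kN.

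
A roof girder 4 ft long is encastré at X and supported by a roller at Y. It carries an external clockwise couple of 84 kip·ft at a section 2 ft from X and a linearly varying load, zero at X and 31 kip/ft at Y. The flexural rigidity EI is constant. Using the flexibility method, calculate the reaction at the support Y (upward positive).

Release the roller at Y. Primary structure: cantilever fixed at X.
Free-end deflection of the primary structure under the applied loading (downward +):
  clockwise couple 84 at a = 2: M₀a(2L − a)/(2EI) = 504/EI
  triangular load, peak 31 at the free end: 11w₀L⁴/(120EI) = 727.5/EI
  δ_0 = 1231/EI
Tip deflection under a unit load at Y: L³/(3EI) = 21.33/EI.
The prop prevents deflection at Y: R_Y = δ_0/δ_{YY} = 1231/21.33 = 57.73 kip.

R_Y = 57.73 kip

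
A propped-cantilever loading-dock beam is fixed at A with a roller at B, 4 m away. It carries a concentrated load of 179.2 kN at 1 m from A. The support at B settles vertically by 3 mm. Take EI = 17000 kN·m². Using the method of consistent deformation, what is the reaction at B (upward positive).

Choose R_B as the redundant. The primary structure is the cantilever fixed at A.
Downward deflection at the released point B due to the loads:
  point load 179.2 at a = 1: Pa²(3L − a)/(6EI) = 328.5/EI
Tip deflection under a unit load at B: L³/(3EI) = 21.33/EI.
With EI = 17000 kN·m²: δ_0 = 0.019325 m and δ_{BB} = 0.001255 m/kN.
Compatibility — the beam at B must follow the support down by 0.003 m: δ_0 − R_B·δ_{BB} = 0.003, so R_B = (0.019325 − 0.003)/0.001255 = 13.01 kN.

R_B = 13.01 kN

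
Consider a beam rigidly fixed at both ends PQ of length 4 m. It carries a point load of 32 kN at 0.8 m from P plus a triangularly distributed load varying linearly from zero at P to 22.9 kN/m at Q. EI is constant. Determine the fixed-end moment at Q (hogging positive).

M_Q = 22.42 kN·m

Take the two fixed-end moments M_P, M_Q as redundants; the released structure is the simple span PQ.
End rotations of the released simple span under the applied load (×1/EI):
  at P: point load 32 at a = 0.8: Pab(L + b)/(6LEI) = 24.58/EI
  at Q: point load 32 at a = 0.8: Pab(L + a)/(6LEI) = 16.38/EI
  at P: triangular load, peak 22.9: 7w₀L³/(360EI) = 28.5/EI
  at Q: triangular load, peak 22.9: w₀L³/(45EI) = 32.57/EI
  θ_P0 = 53.07/EI,  θ_Q0 = 48.95/EI
Flexibility coefficients: a unit moment at one end gives L/(3EI) there and L/(6EI) at the far end, so f₁₁ = f₂₂ = 1.333/EI and f₁₂ = f₂₁ = 0.6667/EI.
Compatibility — zero rotation at each built-in end:
  1.333 M_P + 0.6667 M_Q = 53.07
  0.6667 M_P + 1.333 M_Q = 48.95
Solving the pair gives M_P = 28.6 kN·m and M_Q = 22.42 kN·m (hogging).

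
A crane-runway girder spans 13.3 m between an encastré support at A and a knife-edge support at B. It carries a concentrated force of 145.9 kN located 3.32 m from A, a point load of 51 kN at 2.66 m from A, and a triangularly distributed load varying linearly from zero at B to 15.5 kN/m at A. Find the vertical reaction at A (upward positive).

R_A = 264 kN

Take the reaction at B as the redundant and release it; the primary structure is a cantilever fixed at A.
Primary-structure tip deflection at B by superposition:
  point load 145.9 at a = 3.32: Pa²(3L − a)/(6EI) = 9804/EI
  point load 51 at a = 2.66: Pa²(3L − a)/(6EI) = 2240/EI
  triangular load, peak 15.5 at the fixed end: w₀L⁴/(30EI) = 16167/EI
  δ_0 = 28211/EI
Tip deflection under a unit load at B: L³/(3EI) = 784.2/EI.
The prop prevents deflection at B: R_B = δ_0/δ_{BB} = 28211/784.2 = 35.97 kN.
Vertical equilibrium: R_A = ΣP − R_B = 300 − 35.97 = 264 kN.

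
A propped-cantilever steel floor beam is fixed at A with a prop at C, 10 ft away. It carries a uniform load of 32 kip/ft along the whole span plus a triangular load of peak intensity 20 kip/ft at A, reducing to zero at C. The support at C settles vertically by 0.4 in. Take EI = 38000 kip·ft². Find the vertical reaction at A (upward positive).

Take the reaction at C as the redundant and release it; the primary structure is a cantilever fixed at A.
Downward deflection at the released point C due to the loads:
  UDL 32: wL⁴/(8EI) = 40000/EI
  triangular load, peak 20 at the fixed end: w₀L⁴/(30EI) = 6667/EI
  δ_0 = 46667/EI
Flexibility coefficient — unit upward force at C: δ_{CC} = L³/(3EI) = 333.3/EI.
With EI = 38000 kip·ft²: δ_0 = 1.2281 ft and δ_{CC} = 0.008772 ft/kip.
Compatibility — the beam at C must follow the support down by 0.03333 ft: δ_0 − R_C·δ_{CC} = 0.03333, so R_C = (1.2281 − 0.03333)/0.008772 = 136.2 kip.
Vertical equilibrium: R_A = ΣP − R_C = 420 − 136.2 = 283.8 kip.

R_A = 283.8 kip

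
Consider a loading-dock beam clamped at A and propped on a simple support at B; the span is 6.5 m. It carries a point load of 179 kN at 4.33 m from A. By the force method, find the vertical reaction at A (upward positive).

Take the reaction at B as the redundant and release it; the primary structure is a cantilever fixed at A.
Deflection at B on the released cantilever, summing each load's contribution:
  point load 179 at a = 4.33: Pa²(3L − a)/(6EI) = 8485/EI
Tip deflection under a unit load at B: L³/(3EI) = 91.54/EI.
Compatibility at B: δ_0 − R_B·δ_{BB} = 0, so R_B = 8485/91.54 = 92.69 kN.
Vertical equilibrium: R_A = ΣP − R_B = 179 − 92.69 = 86.31 kN.

R_A = 86.31 kN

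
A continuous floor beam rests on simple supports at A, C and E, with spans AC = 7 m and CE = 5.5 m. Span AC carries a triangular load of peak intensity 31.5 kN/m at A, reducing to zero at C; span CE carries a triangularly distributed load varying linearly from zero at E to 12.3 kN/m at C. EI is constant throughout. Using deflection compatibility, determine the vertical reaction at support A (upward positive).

Take M_C as the redundant. Released structure: two simple spans AC and CE with a hinge at C.
End slopes at the hinge C, treating each span as simply supported:
  span AC: triangular load, peak 31.5: 7w₀L³/(360EI) = 210.1/EI
  span CE: triangular load, peak 12.3: w₀L³/(45EI) = 45.48/EI
  relative rotation θ_0 = (210.1 + 45.48)/EI = 255.6/EI
A unit hogging moment at C produces rotation L₁/(3EI) + L₂/(3EI) = 4.167/EI.
Slope continuity at C: θ_0 = M_C·4.167/EI, so M_C = 255.6/4.167 = 61.34 kN·m (hogging).
Span AC, ΣM about A with M_C applied at C: R_C^{AC}·7 = 257.2 + 61.34, so R_C^{AC} = 45.51 kN and R_A = 110.2 − 45.51 = 64.74 kN.

R_A = 64.74 kN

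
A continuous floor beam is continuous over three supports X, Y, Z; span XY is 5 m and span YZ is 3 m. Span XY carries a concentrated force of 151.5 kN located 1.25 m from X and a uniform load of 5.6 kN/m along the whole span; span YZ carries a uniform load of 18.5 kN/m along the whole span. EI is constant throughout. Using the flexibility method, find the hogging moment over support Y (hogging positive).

M_Y = 74.22 kN·m

Release continuity at Y by inserting a hinge; the redundant is the internal moment M_Y. The primary structure is two simply-supported spans XY and YZ.
Discontinuity in slope at Y on the released structure — sum the simple-span end rotations:
  span XY: point load 151.5 at a = 1.25: Pab(L + a)/(6LEI) = 147.9/EI
  span XY: UDL 5.6: wL³/(24EI) = 29.17/EI
  span YZ: UDL 18.5: wL³/(24EI) = 20.81/EI
  relative rotation θ_0 = (177.1 + 20.81)/EI = 197.9/EI
A unit hogging moment at Y produces rotation L₁/(3EI) + L₂/(3EI) = 2.667/EI.
Compatibility: M_Y·(L₁+L₂)/(3EI) = θ_0, giving M_Y = 74.22 kN·m (hogging).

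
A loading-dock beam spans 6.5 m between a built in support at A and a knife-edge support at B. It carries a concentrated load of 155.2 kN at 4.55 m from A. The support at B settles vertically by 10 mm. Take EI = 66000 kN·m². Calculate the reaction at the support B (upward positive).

R_B = 80.25 kN

Take the reaction at B as the redundant and release it; the primary structure is a cantilever fixed at A.
Primary-structure tip deflection at B by superposition:
  point load 155.2 at a = 4.55: Pa²(3L − a)/(6EI) = 8006/EI
Tip deflection under a unit load at B: L³/(3EI) = 91.54/EI.
With EI = 66000 kN·m²: δ_0 = 0.1213 m and δ_{BB} = 0.001387 m/kN.
Compatibility — the beam at B must follow the support down by 0.01 m: δ_0 − R_B·δ_{BB} = 0.01, so R_B = (0.1213 − 0.01)/0.001387 = 80.25 kN.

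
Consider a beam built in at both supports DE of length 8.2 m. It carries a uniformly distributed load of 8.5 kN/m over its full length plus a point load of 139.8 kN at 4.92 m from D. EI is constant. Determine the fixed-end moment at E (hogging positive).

Release both end moments; the primary structure is a simply-supported span DE with redundants M_D and M_E.
Simple-span end rotations at D and E under the given loads:
  at D: UDL 8.5: wL³/(24EI) = 195.3/EI
  at E: UDL 8.5: wL³/(24EI) = 195.3/EI
  at D: point load 139.8 at a = 4.92: Pab(L + b)/(6LEI) = 526.4/EI
  at E: point load 139.8 at a = 4.92: Pab(L + a)/(6LEI) = 601.6/EI
  θ_D0 = 721.7/EI,  θ_E0 = 796.9/EI
Flexibility coefficients: a unit moment at one end gives L/(3EI) there and L/(6EI) at the far end, so f₁₁ = f₂₂ = 2.733/EI and f₁₂ = f₂₁ = 1.367/EI.
Compatibility — zero rotation at each built-in end:
  2.733 M_D + 1.367 M_E = 721.7
  1.367 M_D + 2.733 M_E = 796.9
Solving the pair gives M_D = 157.7 kN·m and M_E = 212.7 kN·m (hogging).

M_E = 212.7 kN·m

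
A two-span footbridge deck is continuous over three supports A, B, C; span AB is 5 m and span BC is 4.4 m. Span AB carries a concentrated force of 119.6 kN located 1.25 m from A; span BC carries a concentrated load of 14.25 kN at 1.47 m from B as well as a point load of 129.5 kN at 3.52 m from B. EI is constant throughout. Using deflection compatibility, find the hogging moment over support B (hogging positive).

Insert a hinge at B; M_B is the redundant, and each span becomes simply supported.
Rotations at B on the released spans (each span's end-slope, ×1/EI):
  span AB: point load 119.6 at a = 1.25: Pab(L + a)/(6LEI) = 116.8/EI
  span BC: point load 14.25 at a = 1.47: Pab(L + b)/(6LEI) = 17.04/EI
  span BC: point load 129.5 at a = 3.52: Pab(L + b)/(6LEI) = 80.23/EI
  relative rotation θ_0 = (116.8 + 97.27)/EI = 214.1/EI
A unit hogging moment at B produces rotation L₁/(3EI) + L₂/(3EI) = 3.133/EI.
Compatibility: M_B·(L₁+L₂)/(3EI) = θ_0, giving M_B = 68.32 kN·m (hogging).

M_B = 68.32 kN·m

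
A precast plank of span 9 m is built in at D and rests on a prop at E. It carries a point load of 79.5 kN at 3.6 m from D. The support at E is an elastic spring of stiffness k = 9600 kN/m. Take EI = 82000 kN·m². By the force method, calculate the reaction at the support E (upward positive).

Release the roller at E. Primary structure: cantilever fixed at D.
Downward deflection at the released point E due to the loads:
  point load 79.5 at a = 3.6: Pa²(3L − a)/(6EI) = 4018/EI
Tip deflection under a unit load at E: L³/(3EI) = 243/EI.
With EI = 82000 kN·m²: δ_0 = 0.049003 m and δ_{EE} = 0.002963 m/kN.
Compatibility — the spring shortens by R_E/k under the reaction it provides: δ_0 − R_E·δ_{EE} = R_E/k. With 1/k = 0.000104 m/kN, R_E = δ_0 / (δ_{EE} + 1/k) = 0.049003 / (0.002963 + 0.000104) = 15.97 kN.

R_E = 15.97 kN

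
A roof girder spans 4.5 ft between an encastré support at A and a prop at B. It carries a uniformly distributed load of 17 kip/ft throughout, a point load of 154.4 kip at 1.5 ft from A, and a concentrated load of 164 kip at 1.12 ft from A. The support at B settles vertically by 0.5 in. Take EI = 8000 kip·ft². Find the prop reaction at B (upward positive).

Choose R_B as the redundant. The primary structure is the cantilever fixed at A.
Free-end deflection of the primary structure under the applied loading (downward +):
  UDL 17: wL⁴/(8EI) = 871.4/EI
  point load 154.4 at a = 1.5: Pa²(3L − a)/(6EI) = 694.8/EI
  point load 164 at a = 1.12: Pa²(3L − a)/(6EI) = 424.5/EI
  δ_0 = 1991/EI
Tip deflection under a unit load at B: L³/(3EI) = 30.38/EI.
With EI = 8000 kip·ft²: δ_0 = 0.24883 ft and δ_{BB} = 0.003797 ft/kip.
Compatibility — the beam at B must follow the support down by 0.04167 ft: δ_0 − R_B·δ_{BB} = 0.04167, so R_B = (0.24883 − 0.04167)/0.003797 = 54.56 kip.

R_B = 54.56 kip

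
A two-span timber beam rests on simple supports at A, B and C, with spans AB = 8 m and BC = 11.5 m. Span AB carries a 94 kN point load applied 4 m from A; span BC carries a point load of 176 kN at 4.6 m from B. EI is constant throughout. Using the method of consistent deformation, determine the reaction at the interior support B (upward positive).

Insert a hinge at B; M_B is the redundant, and each span becomes simply supported.
End slopes at the hinge B, treating each span as simply supported:
  span AB: point load 94 at a = 4: Pab(L + a)/(6LEI) = 376/EI
  span BC: point load 176 at a = 4.6: Pab(L + b)/(6LEI) = 1490/EI
  relative rotation θ_0 = (376 + 1490)/EI = 1866/EI
A unit hogging moment at B produces rotation L₁/(3EI) + L₂/(3EI) = 6.5/EI.
Compatibility: M_B·(L₁+L₂)/(3EI) = θ_0, giving M_B = 287 kN·m (hogging).
Span AB, ΣM about A with M_B applied at B: R_B^{AB}·8 = 376 + 287, so R_B^{AB} = 82.88 kN and R_A = 94 − 82.88 = 11.12 kN.
Span BC, ΣM about C: R_B^{BC}·11.5 = 1214 + 287, so R_B^{BC} = 130.6 kN and R_C = 176 − 130.6 = 45.44 kN.
R_B = 82.88 + 130.6 = 213.4 kN.

R_B = 213.4 kN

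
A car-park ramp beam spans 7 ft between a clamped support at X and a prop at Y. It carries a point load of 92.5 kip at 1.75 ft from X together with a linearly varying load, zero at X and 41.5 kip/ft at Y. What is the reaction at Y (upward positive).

R_Y = 87.84 kip

Remove the prop at Y; the released (primary) structure is a cantilever built in at X.
Deflection at Y on the released cantilever, summing each load's contribution:
  point load 92.5 at a = 1.75: Pa²(3L − a)/(6EI) = 908.9/EI
  triangular load, peak 41.5 at the free end: 11w₀L⁴/(120EI) = 9134/EI
  δ_0 = 10043/EI
Flexibility coefficient — unit upward force at Y: δ_{YY} = L³/(3EI) = 114.3/EI.
The prop prevents deflection at Y: R_Y = δ_0/δ_{YY} = 10043/114.3 = 87.84 kip.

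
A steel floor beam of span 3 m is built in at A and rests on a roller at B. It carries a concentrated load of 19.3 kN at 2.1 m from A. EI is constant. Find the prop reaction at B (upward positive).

Choose R_B as the redundant. The primary structure is the cantilever fixed at A.
Downward deflection at the released point B due to the loads:
  point load 19.3 at a = 2.1: Pa²(3L − a)/(6EI) = 97.88/EI
Tip deflection under a unit load at B: L³/(3EI) = 9/EI.
The prop prevents deflection at B: R_B = δ_0/δ_{BB} = 97.88/9 = 10.88 kN.

R_B = 10.88 kN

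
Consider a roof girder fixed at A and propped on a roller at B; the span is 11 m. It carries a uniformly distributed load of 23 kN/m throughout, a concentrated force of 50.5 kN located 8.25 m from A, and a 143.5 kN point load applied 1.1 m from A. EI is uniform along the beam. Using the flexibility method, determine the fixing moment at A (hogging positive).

Take the reaction at B as the redundant and release it; the primary structure is a cantilever fixed at A.
Primary-structure tip deflection at B by superposition:
  UDL 23: wL⁴/(8EI) = 42093/EI
  point load 50.5 at a = 8.25: Pa²(3L − a)/(6EI) = 14178/EI
  point load 143.5 at a = 1.1: Pa²(3L − a)/(6EI) = 923.2/EI
  δ_0 = 57194/EI
Flexibility coefficient — unit upward force at B: δ_{BB} = L³/(3EI) = 443.7/EI.
Compatibility at B: δ_0 − R_B·δ_{BB} = 0, so R_B = 57194/443.7 = 128.9 kN.
Moment equilibrium about A: M_A = Σ(load moments about A) − R_B·L = 1966 − 128.9×11 = 547.9 kN·m.

M_A = 547.9 kN·m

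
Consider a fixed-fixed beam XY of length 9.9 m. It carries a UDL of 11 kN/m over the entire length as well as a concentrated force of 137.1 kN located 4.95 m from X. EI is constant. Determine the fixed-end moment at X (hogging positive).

Take the two fixed-end moments M_X, M_Y as redundants; the released structure is the simple span XY.
On the primary (simply-supported) span, the end slopes from the loading are:
  at X: UDL 11: wL³/(24EI) = 444.7/EI
  at Y: UDL 11: wL³/(24EI) = 444.7/EI
  at X: point load 137.1 at a = 4.95: Pab(L + b)/(6LEI) = 839.8/EI
  at Y: point load 137.1 at a = 4.95: Pab(L + a)/(6LEI) = 839.8/EI
  θ_X0 = 1285/EI,  θ_Y0 = 1285/EI
Flexibility coefficients: a unit moment at one end gives L/(3EI) there and L/(6EI) at the far end, so f₁₁ = f₂₂ = 3.3/EI and f₁₂ = f₂₁ = 1.65/EI.
Compatibility — zero rotation at each built-in end:
  3.3 M_X + 1.65 M_Y = 1285
  1.65 M_X + 3.3 M_Y = 1285
Solving the pair gives M_X = 259.5 kN·m and M_Y = 259.5 kN·m (hogging).

M_X = 259.5 kN·m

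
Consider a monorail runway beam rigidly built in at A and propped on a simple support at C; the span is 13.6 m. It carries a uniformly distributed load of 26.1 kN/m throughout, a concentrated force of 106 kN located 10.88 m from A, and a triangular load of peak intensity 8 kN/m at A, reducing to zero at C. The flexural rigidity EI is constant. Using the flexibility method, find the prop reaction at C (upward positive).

Take the reaction at C as the redundant and release it; the primary structure is a cantilever fixed at A.
Primary-structure tip deflection at C by superposition:
  UDL 26.1: wL⁴/(8EI) = 111611/EI
  point load 106 at a = 10.88: Pa²(3L − a)/(6EI) = 62571/EI
  triangular load, peak 8 at the fixed end: w₀L⁴/(30EI) = 9123/EI
  δ_0 = 183305/EI
Flexibility coefficient — unit upward force at C: δ_{CC} = L³/(3EI) = 838.5/EI.
Compatibility at C: δ_0 − R_C·δ_{CC} = 0, so R_C = 183305/838.5 = 218.6 kN.

R_C = 218.6 kN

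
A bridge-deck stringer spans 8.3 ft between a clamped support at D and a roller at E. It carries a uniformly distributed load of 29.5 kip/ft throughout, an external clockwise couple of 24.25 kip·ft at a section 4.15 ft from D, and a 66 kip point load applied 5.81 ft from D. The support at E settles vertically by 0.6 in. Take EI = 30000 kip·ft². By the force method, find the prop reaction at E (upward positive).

R_E = 124.4 kip

Take the reaction at E as the redundant and release it; the primary structure is a cantilever fixed at D.
Free-end deflection of the primary structure under the applied loading (downward +):
  UDL 29.5: wL⁴/(8EI) = 17500/EI
  clockwise couple 24.25 at a = 4.15: M₀a(2L − a)/(2EI) = 626.5/EI
  point load 66 at a = 5.81: Pa²(3L − a)/(6EI) = 7088/EI
  δ_0 = 25215/EI
Flexibility coefficient — unit upward force at E: δ_{EE} = L³/(3EI) = 190.6/EI.
With EI = 30000 kip·ft²: δ_0 = 0.84051 ft and δ_{EE} = 0.006353 ft/kip.
Compatibility — the beam at E must follow the support down by 0.05 ft: δ_0 − R_E·δ_{EE} = 0.05, so R_E = (0.84051 − 0.05)/0.006353 = 124.4 kip.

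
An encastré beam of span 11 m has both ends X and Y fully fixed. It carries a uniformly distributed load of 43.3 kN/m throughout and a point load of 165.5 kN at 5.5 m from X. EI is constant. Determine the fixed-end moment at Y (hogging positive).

M_Y = 664.2 kN·m

Release both end moments; the primary structure is a simply-supported span XY with redundants M_X and M_Y.
On the primary (simply-supported) span, the end slopes from the loading are:
  at X: UDL 43.3: wL³/(24EI) = 2401/EI
  at Y: UDL 43.3: wL³/(24EI) = 2401/EI
  at X: point load 165.5 at a = 5.5: Pab(L + b)/(6LEI) = 1252/EI
  at Y: point load 165.5 at a = 5.5: Pab(L + a)/(6LEI) = 1252/EI
  θ_X0 = 3653/EI,  θ_Y0 = 3653/EI
Flexibility coefficients: a unit moment at one end gives L/(3EI) there and L/(6EI) at the far end, so f₁₁ = f₂₂ = 3.667/EI and f₁₂ = f₂₁ = 1.833/EI.
Compatibility — zero rotation at each built-in end:
  3.667 M_X + 1.833 M_Y = 3653
  1.833 M_X + 3.667 M_Y = 3653
Solving the pair gives M_X = 664.2 kN·m and M_Y = 664.2 kN·m (hogging).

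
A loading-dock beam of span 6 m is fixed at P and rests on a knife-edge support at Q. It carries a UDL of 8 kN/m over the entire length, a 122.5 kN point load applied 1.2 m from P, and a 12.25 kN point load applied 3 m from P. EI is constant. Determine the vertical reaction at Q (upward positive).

Release the roller at Q. Primary structure: cantilever fixed at P.
Primary-structure tip deflection at Q by superposition:
  UDL 8: wL⁴/(8EI) = 1296/EI
  point load 122.5 at a = 1.2: Pa²(3L − a)/(6EI) = 493.9/EI
  point load 12.25 at a = 3: Pa²(3L − a)/(6EI) = 275.6/EI
  δ_0 = 2066/EI
Flexibility coefficient — unit upward force at Q: δ_{QQ} = L³/(3EI) = 72/EI.
Compatibility at Q: δ_0 − R_Q·δ_{QQ} = 0, so R_Q = 2066/72 = 28.69 kN.

R_Q = 28.69 kN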